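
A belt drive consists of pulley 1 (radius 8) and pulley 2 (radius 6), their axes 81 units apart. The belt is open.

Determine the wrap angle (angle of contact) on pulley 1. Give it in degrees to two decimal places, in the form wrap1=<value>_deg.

wrap1=182.83_deg

open belt: β = asin((r2−r1)/C) = asin(-2/81) = -1.4149°
wrap1 = π − 2β = 182.8297°
wrap2 = π + 2β = 177.1703°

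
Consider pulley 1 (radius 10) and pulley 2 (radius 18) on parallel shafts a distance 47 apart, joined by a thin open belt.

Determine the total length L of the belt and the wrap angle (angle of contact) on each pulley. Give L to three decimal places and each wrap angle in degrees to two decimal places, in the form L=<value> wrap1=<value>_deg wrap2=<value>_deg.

L=183.330 wrap1=160.40_deg wrap2=199.60_deg

open belt: β = asin((r2−r1)/C) = asin(8/47) = 9.8002°
wrap1 = π − 2β = 160.3996°
wrap2 = π + 2β = 199.6004°
tangent length = C·cosβ = 46.3141
L = r1·wrap1 + r2·wrap2 + 2·C·cosβ = 10·2.7995 + 18·3.4837 + 2·46.3141 = 183.3296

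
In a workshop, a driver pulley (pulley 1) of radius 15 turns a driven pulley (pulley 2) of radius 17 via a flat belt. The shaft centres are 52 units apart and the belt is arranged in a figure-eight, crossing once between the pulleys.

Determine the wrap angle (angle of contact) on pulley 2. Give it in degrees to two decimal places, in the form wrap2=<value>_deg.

wrap2=255.96_deg

crossed belt: β = asin((r1+r2)/C) = asin(32/52) = 37.9799°
wrap1 = wrap2 = π + 2β = 255.9597°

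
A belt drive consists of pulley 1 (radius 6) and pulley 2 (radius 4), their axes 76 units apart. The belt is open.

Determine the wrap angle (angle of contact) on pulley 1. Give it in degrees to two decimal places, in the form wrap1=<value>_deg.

open belt: β = asin((r2−r1)/C) = asin(-2/76) = -1.5080°
wrap1 = π − 2β = 183.0159°
wrap2 = π + 2β = 176.9841°

wrap1=183.02_deg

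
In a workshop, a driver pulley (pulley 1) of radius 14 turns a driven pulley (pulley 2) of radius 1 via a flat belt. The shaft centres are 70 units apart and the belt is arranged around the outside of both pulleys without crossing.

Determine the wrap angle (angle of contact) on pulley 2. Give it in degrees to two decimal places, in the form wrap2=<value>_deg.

wrap2=158.59_deg

open belt: β = asin((r2−r1)/C) = asin(-13/70) = -10.7028°
wrap1 = π − 2β = 201.4056°
wrap2 = π + 2β = 158.5944°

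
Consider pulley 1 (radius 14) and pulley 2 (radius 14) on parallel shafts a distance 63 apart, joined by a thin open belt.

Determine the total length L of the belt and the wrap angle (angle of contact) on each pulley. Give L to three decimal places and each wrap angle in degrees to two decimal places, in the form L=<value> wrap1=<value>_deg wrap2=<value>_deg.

L=213.965 wrap1=180.00_deg wrap2=180.00_deg

open belt: β = asin((r2−r1)/C) = asin(0/63) = 0.0000°
wrap1 = π − 2β = 180.0000°
wrap2 = π + 2β = 180.0000°
tangent length = C·cosβ = 63.0000
L = r1·wrap1 + r2·wrap2 + 2·C·cosβ = 14·3.1416 + 14·3.1416 + 2·63.0000 = 213.9646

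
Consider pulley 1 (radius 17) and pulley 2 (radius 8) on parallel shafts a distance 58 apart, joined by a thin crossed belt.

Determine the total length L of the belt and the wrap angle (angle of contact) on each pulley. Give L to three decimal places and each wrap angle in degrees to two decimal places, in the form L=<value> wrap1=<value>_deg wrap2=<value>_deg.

crossed belt: β = asin((r1+r2)/C) = asin(25/58) = 25.5332°
wrap1 = wrap2 = π + 2β = 231.0665°
tangent length = C·cosβ = 52.3355
L = (r1+r2)·wrap + 2·C·cosβ = 25·4.0329 + 2·52.3355 = 205.4927

L=205.493 wrap1=231.07_deg wrap2=231.07_deg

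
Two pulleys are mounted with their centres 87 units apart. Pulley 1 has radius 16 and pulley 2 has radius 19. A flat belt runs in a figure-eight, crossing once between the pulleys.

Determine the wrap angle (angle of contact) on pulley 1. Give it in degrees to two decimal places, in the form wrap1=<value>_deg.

wrap1=227.44_deg

crossed belt: β = asin((r1+r2)/C) = asin(35/87) = 23.7220°
wrap1 = wrap2 = π + 2β = 227.4439°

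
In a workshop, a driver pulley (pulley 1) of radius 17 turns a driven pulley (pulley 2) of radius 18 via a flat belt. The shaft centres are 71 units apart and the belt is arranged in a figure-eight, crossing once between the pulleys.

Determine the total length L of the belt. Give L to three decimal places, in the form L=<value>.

L=269.587

crossed belt: β = asin((r1+r2)/C) = asin(35/71) = 29.5352°
wrap1 = wrap2 = π + 2β = 239.0703°
tangent length = C·cosβ = 61.7738
L = (r1+r2)·wrap + 2·C·cosβ = 35·4.1726 + 2·61.7738 = 269.5873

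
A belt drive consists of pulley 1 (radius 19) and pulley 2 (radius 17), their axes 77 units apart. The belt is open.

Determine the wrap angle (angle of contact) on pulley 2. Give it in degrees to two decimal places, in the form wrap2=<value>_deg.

open belt: β = asin((r2−r1)/C) = asin(-2/77) = -1.4884°
wrap1 = π − 2β = 182.9767°
wrap2 = π + 2β = 177.0233°

wrap2=177.02_deg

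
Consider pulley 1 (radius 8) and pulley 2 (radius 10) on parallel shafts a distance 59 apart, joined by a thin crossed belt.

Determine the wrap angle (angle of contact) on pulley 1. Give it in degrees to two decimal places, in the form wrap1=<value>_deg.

wrap1=215.53_deg

crossed belt: β = asin((r1+r2)/C) = asin(18/59) = 17.7633°
wrap1 = wrap2 = π + 2β = 215.5265°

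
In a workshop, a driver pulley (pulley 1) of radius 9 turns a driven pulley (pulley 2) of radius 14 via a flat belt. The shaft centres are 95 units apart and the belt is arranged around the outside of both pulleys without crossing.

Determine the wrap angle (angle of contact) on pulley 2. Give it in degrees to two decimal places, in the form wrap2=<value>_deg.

open belt: β = asin((r2−r1)/C) = asin(5/95) = 3.0170°
wrap1 = π − 2β = 173.9661°
wrap2 = π + 2β = 186.0339°

wrap2=186.03_deg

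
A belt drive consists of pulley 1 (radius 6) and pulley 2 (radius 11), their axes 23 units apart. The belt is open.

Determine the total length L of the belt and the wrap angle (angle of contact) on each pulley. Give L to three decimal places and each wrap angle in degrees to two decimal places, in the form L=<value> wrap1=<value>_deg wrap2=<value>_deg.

open belt: β = asin((r2−r1)/C) = asin(5/23) = 12.5559°
wrap1 = π − 2β = 154.8883°
wrap2 = π + 2β = 205.1117°
tangent length = C·cosβ = 22.4499
L = r1·wrap1 + r2·wrap2 + 2·C·cosβ = 6·2.7033 + 11·3.5799 + 2·22.4499 = 100.4984

L=100.498 wrap1=154.89_deg wrap2=205.11_deg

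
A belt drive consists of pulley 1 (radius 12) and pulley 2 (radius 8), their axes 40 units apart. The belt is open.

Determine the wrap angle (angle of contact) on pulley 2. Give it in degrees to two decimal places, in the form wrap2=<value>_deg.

open belt: β = asin((r2−r1)/C) = asin(-4/40) = -5.7392°
wrap1 = π − 2β = 191.4783°
wrap2 = π + 2β = 168.5217°

wrap2=168.52_deg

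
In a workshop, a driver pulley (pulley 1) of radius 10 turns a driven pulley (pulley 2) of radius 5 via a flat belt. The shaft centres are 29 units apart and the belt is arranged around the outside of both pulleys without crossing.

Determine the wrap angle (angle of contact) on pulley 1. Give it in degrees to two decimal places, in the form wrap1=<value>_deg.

open belt: β = asin((r2−r1)/C) = asin(-5/29) = -9.9282°
wrap1 = π − 2β = 199.8564°
wrap2 = π + 2β = 160.1436°

wrap1=199.86_deg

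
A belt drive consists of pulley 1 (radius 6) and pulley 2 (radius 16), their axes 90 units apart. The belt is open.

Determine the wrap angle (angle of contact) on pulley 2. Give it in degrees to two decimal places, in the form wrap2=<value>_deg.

wrap2=192.76_deg

open belt: β = asin((r2−r1)/C) = asin(10/90) = 6.3794°
wrap1 = π − 2β = 167.2413°
wrap2 = π + 2β = 192.7587°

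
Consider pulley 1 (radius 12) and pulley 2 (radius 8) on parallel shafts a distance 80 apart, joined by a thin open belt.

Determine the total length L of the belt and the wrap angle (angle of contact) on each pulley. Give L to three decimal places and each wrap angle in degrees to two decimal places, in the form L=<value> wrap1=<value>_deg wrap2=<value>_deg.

open belt: β = asin((r2−r1)/C) = asin(-4/80) = -2.8660°
wrap1 = π − 2β = 185.7320°
wrap2 = π + 2β = 174.2680°
tangent length = C·cosβ = 79.8999
L = r1·wrap1 + r2·wrap2 + 2·C·cosβ = 12·3.2416 + 8·3.0416 + 2·79.8999 = 223.0319

L=223.032 wrap1=185.73_deg wrap2=174.27_deg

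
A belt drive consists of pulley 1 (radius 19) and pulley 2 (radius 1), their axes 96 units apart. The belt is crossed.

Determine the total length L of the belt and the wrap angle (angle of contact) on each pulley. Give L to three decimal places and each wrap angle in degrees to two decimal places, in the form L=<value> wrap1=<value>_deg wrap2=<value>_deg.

crossed belt: β = asin((r1+r2)/C) = asin(20/96) = 12.0247°
wrap1 = wrap2 = π + 2β = 204.0494°
tangent length = C·cosβ = 93.8936
L = (r1+r2)·wrap + 2·C·cosβ = 20·3.5613 + 2·93.8936 = 259.0138

L=259.014 wrap1=204.05_deg wrap2=204.05_deg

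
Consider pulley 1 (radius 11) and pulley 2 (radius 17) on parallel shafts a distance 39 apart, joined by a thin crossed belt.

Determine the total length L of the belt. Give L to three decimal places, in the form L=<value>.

L=187.108

crossed belt: β = asin((r1+r2)/C) = asin(28/39) = 45.8854°
wrap1 = wrap2 = π + 2β = 271.7708°
tangent length = C·cosβ = 27.1477
L = (r1+r2)·wrap + 2·C·cosβ = 28·4.7433 + 2·27.1477 = 187.1077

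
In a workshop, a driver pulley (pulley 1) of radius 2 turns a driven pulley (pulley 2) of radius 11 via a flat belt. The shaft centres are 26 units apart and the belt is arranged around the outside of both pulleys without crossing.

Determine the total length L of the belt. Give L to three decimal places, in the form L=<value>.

open belt: β = asin((r2−r1)/C) = asin(9/26) = 20.2522°
wrap1 = π − 2β = 139.4955°
wrap2 = π + 2β = 220.5045°
tangent length = C·cosβ = 24.3926
L = r1·wrap1 + r2·wrap2 + 2·C·cosβ = 2·2.4347 + 11·3.8485 + 2·24.3926 = 95.9884

L=95.988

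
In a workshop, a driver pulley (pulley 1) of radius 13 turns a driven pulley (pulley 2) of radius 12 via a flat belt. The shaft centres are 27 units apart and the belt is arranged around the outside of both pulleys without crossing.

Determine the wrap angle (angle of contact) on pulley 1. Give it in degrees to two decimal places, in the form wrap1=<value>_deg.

wrap1=184.25_deg

open belt: β = asin((r2−r1)/C) = asin(-1/27) = -2.1226°
wrap1 = π − 2β = 184.2451°
wrap2 = π + 2β = 175.7549°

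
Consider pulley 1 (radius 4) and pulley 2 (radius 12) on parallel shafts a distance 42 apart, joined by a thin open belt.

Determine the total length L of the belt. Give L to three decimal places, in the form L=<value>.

open belt: β = asin((r2−r1)/C) = asin(8/42) = 10.9806°
wrap1 = π − 2β = 158.0388°
wrap2 = π + 2β = 201.9612°
tangent length = C·cosβ = 41.2311
L = r1·wrap1 + r2·wrap2 + 2·C·cosβ = 4·2.7583 + 12·3.5249 + 2·41.2311 = 135.7940

L=135.794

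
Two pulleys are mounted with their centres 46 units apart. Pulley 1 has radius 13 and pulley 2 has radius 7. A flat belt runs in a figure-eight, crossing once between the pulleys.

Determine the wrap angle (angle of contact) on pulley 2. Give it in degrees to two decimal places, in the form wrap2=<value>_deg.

wrap2=231.54_deg

crossed belt: β = asin((r1+r2)/C) = asin(20/46) = 25.7715°
wrap1 = wrap2 = π + 2β = 231.5429°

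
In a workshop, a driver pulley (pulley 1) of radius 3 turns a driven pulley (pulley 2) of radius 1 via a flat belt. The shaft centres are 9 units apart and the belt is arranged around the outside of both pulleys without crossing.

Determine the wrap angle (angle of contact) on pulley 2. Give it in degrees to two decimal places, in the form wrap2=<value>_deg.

wrap2=154.32_deg

open belt: β = asin((r2−r1)/C) = asin(-2/9) = -12.8396°
wrap1 = π − 2β = 205.6792°
wrap2 = π + 2β = 154.3208°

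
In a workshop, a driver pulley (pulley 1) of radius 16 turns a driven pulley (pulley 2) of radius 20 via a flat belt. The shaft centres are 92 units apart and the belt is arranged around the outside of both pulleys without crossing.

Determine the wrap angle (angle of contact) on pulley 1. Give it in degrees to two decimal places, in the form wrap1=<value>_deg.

wrap1=175.02_deg

open belt: β = asin((r2−r1)/C) = asin(4/92) = 2.4919°
wrap1 = π − 2β = 175.0162°
wrap2 = π + 2β = 184.9838°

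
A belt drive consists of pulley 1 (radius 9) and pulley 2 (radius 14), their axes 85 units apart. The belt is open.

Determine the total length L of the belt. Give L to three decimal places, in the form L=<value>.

L=242.551

open belt: β = asin((r2−r1)/C) = asin(5/85) = 3.3723°
wrap1 = π − 2β = 173.2554°
wrap2 = π + 2β = 186.7446°
tangent length = C·cosβ = 84.8528
L = r1·wrap1 + r2·wrap2 + 2·C·cosβ = 9·3.0239 + 14·3.2593 + 2·84.8528 = 242.5508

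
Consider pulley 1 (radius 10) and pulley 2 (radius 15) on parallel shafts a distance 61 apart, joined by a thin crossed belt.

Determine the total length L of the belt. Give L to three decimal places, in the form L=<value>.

L=210.937

crossed belt: β = asin((r1+r2)/C) = asin(25/61) = 24.1945°
wrap1 = wrap2 = π + 2β = 228.3891°
tangent length = C·cosβ = 55.6417
L = (r1+r2)·wrap + 2·C·cosβ = 25·3.9861 + 2·55.6417 = 210.9370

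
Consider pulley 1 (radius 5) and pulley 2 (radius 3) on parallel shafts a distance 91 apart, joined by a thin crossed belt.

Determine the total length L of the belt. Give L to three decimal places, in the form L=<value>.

L=207.836

crossed belt: β = asin((r1+r2)/C) = asin(8/91) = 5.0435°
wrap1 = wrap2 = π + 2β = 190.0870°
tangent length = C·cosβ = 90.6477
L = (r1+r2)·wrap + 2·C·cosβ = 8·3.3176 + 2·90.6477 = 207.8365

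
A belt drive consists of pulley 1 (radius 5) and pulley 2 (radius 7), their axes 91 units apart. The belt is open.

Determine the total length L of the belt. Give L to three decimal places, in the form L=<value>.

open belt: β = asin((r2−r1)/C) = asin(2/91) = 1.2593°
wrap1 = π − 2β = 177.4813°
wrap2 = π + 2β = 182.5187°
tangent length = C·cosβ = 90.9780
L = r1·wrap1 + r2·wrap2 + 2·C·cosβ = 5·3.0976 + 7·3.1856 + 2·90.9780 = 219.7431

L=219.743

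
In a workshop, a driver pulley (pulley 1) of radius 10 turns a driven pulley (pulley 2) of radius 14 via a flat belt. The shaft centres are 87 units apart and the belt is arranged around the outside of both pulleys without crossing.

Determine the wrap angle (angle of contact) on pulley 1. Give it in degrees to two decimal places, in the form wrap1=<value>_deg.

open belt: β = asin((r2−r1)/C) = asin(4/87) = 2.6352°
wrap1 = π − 2β = 174.7296°
wrap2 = π + 2β = 185.2704°

wrap1=174.73_deg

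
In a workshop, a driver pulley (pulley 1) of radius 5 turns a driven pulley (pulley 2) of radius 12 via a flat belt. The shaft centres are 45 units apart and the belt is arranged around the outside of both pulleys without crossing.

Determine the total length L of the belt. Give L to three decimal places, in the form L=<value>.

open belt: β = asin((r2−r1)/C) = asin(7/45) = 8.9490°
wrap1 = π − 2β = 162.1020°
wrap2 = π + 2β = 197.8980°
tangent length = C·cosβ = 44.4522
L = r1·wrap1 + r2·wrap2 + 2·C·cosβ = 5·2.8292 + 12·3.4540 + 2·44.4522 = 144.4982

L=144.498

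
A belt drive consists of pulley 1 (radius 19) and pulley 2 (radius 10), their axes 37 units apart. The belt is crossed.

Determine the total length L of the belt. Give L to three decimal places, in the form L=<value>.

crossed belt: β = asin((r1+r2)/C) = asin(29/37) = 51.6083°
wrap1 = wrap2 = π + 2β = 283.2167°
tangent length = C·cosβ = 22.9783
L = (r1+r2)·wrap + 2·C·cosβ = 29·4.9431 + 2·22.9783 = 189.3053

L=189.305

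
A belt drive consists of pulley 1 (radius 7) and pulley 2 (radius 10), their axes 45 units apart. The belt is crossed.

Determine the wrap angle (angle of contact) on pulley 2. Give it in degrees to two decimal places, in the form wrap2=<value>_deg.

wrap2=224.39_deg

crossed belt: β = asin((r1+r2)/C) = asin(17/45) = 22.1961°
wrap1 = wrap2 = π + 2β = 224.3922°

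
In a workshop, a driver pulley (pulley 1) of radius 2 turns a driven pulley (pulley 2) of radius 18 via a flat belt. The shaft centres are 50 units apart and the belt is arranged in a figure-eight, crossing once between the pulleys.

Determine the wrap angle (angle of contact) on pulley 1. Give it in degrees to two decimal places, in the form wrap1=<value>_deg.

wrap1=227.16_deg

crossed belt: β = asin((r1+r2)/C) = asin(20/50) = 23.5782°
wrap1 = wrap2 = π + 2β = 227.1564°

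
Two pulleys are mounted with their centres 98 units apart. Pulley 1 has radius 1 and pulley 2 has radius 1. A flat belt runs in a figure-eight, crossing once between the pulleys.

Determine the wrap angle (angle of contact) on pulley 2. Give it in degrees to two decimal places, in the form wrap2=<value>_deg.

crossed belt: β = asin((r1+r2)/C) = asin(2/98) = 1.1694°
wrap1 = wrap2 = π + 2β = 182.3388°

wrap2=182.34_deg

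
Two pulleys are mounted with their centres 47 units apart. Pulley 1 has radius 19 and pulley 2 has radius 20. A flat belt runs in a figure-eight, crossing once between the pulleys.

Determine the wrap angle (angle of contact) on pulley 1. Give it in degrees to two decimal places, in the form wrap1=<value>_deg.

crossed belt: β = asin((r1+r2)/C) = asin(39/47) = 56.0769°
wrap1 = wrap2 = π + 2β = 292.1538°

wrap1=292.15_deg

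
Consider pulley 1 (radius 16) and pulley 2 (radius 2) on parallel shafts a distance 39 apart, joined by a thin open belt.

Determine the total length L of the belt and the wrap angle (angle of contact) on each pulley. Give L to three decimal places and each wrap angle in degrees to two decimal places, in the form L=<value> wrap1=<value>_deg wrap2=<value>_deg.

L=139.630 wrap1=222.07_deg wrap2=137.93_deg

open belt: β = asin((r2−r1)/C) = asin(-14/39) = -21.0372°
wrap1 = π − 2β = 222.0744°
wrap2 = π + 2β = 137.9256°
tangent length = C·cosβ = 36.4005
L = r1·wrap1 + r2·wrap2 + 2·C·cosβ = 16·3.8759 + 2·2.4073 + 2·36.4005 = 139.6305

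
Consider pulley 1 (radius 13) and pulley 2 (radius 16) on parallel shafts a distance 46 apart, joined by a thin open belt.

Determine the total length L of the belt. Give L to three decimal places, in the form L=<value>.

L=183.302

open belt: β = asin((r2−r1)/C) = asin(3/46) = 3.7393°
wrap1 = π − 2β = 172.5213°
wrap2 = π + 2β = 187.4787°
tangent length = C·cosβ = 45.9021
L = r1·wrap1 + r2·wrap2 + 2·C·cosβ = 13·3.0111 + 16·3.2721 + 2·45.9021 = 183.3019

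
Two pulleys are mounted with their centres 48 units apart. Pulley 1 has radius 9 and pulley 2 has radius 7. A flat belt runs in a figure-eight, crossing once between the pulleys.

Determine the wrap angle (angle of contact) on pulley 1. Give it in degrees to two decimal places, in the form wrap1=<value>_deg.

crossed belt: β = asin((r1+r2)/C) = asin(16/48) = 19.4712°
wrap1 = wrap2 = π + 2β = 218.9424°

wrap1=218.94_deg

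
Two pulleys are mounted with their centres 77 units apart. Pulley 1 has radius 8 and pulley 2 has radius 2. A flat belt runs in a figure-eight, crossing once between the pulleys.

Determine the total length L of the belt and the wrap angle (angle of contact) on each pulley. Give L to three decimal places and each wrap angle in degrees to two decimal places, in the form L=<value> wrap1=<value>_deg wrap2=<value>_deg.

L=186.716 wrap1=194.92_deg wrap2=194.92_deg

crossed belt: β = asin((r1+r2)/C) = asin(10/77) = 7.4621°
wrap1 = wrap2 = π + 2β = 194.9242°
tangent length = C·cosβ = 76.3479
L = (r1+r2)·wrap + 2·C·cosβ = 10·3.4021 + 2·76.3479 = 186.7165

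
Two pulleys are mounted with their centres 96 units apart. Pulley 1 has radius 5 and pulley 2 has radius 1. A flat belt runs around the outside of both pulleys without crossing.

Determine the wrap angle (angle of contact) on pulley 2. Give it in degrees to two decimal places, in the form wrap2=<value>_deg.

wrap2=175.22_deg

open belt: β = asin((r2−r1)/C) = asin(-4/96) = -2.3880°
wrap1 = π − 2β = 184.7760°
wrap2 = π + 2β = 175.2240°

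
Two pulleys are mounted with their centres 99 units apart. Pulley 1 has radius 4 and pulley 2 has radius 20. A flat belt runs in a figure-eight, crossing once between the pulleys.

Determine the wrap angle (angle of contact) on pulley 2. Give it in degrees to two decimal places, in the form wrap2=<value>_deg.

wrap2=208.06_deg

crossed belt: β = asin((r1+r2)/C) = asin(24/99) = 14.0297°
wrap1 = wrap2 = π + 2β = 208.0593°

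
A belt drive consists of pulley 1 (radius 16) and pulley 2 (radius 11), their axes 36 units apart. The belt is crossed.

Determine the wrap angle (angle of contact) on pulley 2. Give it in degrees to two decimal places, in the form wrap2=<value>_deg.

wrap2=277.18_deg

crossed belt: β = asin((r1+r2)/C) = asin(27/36) = 48.5904°
wrap1 = wrap2 = π + 2β = 277.1808°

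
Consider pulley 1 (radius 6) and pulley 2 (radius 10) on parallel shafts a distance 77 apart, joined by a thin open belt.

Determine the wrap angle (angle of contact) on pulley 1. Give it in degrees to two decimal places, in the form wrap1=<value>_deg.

wrap1=174.04_deg

open belt: β = asin((r2−r1)/C) = asin(4/77) = 2.9777°
wrap1 = π − 2β = 174.0445°
wrap2 = π + 2β = 185.9555°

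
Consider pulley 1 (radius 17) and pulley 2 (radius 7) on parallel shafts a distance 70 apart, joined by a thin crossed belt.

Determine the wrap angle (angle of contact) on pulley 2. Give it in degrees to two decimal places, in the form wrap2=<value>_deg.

wrap2=220.10_deg

crossed belt: β = asin((r1+r2)/C) = asin(24/70) = 20.0510°
wrap1 = wrap2 = π + 2β = 220.1021°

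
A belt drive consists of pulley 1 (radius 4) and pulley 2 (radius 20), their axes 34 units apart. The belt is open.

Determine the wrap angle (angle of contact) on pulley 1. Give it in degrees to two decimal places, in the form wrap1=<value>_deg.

open belt: β = asin((r2−r1)/C) = asin(16/34) = 28.0725°
wrap1 = π − 2β = 123.8550°
wrap2 = π + 2β = 236.1450°

wrap1=123.86_deg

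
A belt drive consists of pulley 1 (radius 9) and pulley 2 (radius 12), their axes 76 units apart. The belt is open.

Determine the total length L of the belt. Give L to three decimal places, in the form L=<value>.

open belt: β = asin((r2−r1)/C) = asin(3/76) = 2.2623°
wrap1 = π − 2β = 175.4755°
wrap2 = π + 2β = 184.5245°
tangent length = C·cosβ = 75.9408
L = r1·wrap1 + r2·wrap2 + 2·C·cosβ = 9·3.0626 + 12·3.2206 + 2·75.9408 = 218.0919

L=218.092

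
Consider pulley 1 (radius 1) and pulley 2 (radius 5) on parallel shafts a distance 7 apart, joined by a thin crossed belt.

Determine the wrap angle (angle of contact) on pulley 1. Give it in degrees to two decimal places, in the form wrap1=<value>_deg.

crossed belt: β = asin((r1+r2)/C) = asin(6/7) = 58.9973°
wrap1 = wrap2 = π + 2β = 297.9946°

wrap1=297.99_deg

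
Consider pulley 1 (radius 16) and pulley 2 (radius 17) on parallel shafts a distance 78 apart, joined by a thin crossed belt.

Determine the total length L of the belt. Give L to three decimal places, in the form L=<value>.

L=273.855

crossed belt: β = asin((r1+r2)/C) = asin(33/78) = 25.0290°
wrap1 = wrap2 = π + 2β = 230.0580°
tangent length = C·cosβ = 70.6753
L = (r1+r2)·wrap + 2·C·cosβ = 33·4.0153 + 2·70.6753 = 273.8545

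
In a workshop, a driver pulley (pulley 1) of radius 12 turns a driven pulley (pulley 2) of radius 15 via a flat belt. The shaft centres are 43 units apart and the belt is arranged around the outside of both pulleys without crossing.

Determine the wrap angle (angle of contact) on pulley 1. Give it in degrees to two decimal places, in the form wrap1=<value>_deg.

wrap1=172.00_deg

open belt: β = asin((r2−r1)/C) = asin(3/43) = 4.0006°
wrap1 = π − 2β = 171.9987°
wrap2 = π + 2β = 188.0013°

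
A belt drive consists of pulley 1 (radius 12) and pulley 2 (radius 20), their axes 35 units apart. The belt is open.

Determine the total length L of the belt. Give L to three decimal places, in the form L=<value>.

L=172.368

open belt: β = asin((r2−r1)/C) = asin(8/35) = 13.2130°
wrap1 = π − 2β = 153.5740°
wrap2 = π + 2β = 206.4260°
tangent length = C·cosβ = 34.0735
L = r1·wrap1 + r2·wrap2 + 2·C·cosβ = 12·2.6804 + 20·3.6028 + 2·34.0735 = 172.3676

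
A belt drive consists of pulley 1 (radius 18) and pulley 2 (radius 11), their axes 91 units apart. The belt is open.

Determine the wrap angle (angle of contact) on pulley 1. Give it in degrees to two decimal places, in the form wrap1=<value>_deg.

wrap1=188.82_deg

open belt: β = asin((r2−r1)/C) = asin(-7/91) = -4.4117°
wrap1 = π − 2β = 188.8235°
wrap2 = π + 2β = 171.1765°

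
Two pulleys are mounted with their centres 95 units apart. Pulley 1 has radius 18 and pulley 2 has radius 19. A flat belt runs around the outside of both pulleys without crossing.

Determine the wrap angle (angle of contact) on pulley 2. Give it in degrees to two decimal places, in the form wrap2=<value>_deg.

open belt: β = asin((r2−r1)/C) = asin(1/95) = 0.6031°
wrap1 = π − 2β = 178.7938°
wrap2 = π + 2β = 181.2062°

wrap2=181.21_deg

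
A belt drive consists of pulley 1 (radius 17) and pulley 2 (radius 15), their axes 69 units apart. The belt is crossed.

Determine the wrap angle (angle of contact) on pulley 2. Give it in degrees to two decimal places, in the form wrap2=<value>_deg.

crossed belt: β = asin((r1+r2)/C) = asin(32/69) = 27.6305°
wrap1 = wrap2 = π + 2β = 235.2611°

wrap2=235.26_deg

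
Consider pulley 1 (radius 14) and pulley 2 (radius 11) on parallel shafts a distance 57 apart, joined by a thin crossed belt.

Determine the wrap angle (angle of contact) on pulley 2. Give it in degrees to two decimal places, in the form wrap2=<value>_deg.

crossed belt: β = asin((r1+r2)/C) = asin(25/57) = 26.0144°
wrap1 = wrap2 = π + 2β = 232.0287°

wrap2=232.03_deg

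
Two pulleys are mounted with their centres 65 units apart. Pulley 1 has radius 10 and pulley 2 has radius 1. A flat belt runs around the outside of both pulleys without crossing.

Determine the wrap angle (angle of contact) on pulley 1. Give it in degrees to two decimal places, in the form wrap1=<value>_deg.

open belt: β = asin((r2−r1)/C) = asin(-9/65) = -7.9588°
wrap1 = π − 2β = 195.9177°
wrap2 = π + 2β = 164.0823°

wrap1=195.92_deg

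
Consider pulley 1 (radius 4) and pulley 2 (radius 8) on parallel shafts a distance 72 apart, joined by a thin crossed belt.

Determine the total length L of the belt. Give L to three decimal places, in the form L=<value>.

crossed belt: β = asin((r1+r2)/C) = asin(12/72) = 9.5941°
wrap1 = wrap2 = π + 2β = 199.1881°
tangent length = C·cosβ = 70.9930
L = (r1+r2)·wrap + 2·C·cosβ = 12·3.4765 + 2·70.9930 = 183.7038

L=183.704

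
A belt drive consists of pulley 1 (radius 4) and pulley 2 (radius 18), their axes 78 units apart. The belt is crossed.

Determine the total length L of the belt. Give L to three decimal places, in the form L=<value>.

crossed belt: β = asin((r1+r2)/C) = asin(22/78) = 16.3827°
wrap1 = wrap2 = π + 2β = 212.7653°
tangent length = C·cosβ = 74.8331
L = (r1+r2)·wrap + 2·C·cosβ = 22·3.7135 + 2·74.8331 = 231.3623

L=231.362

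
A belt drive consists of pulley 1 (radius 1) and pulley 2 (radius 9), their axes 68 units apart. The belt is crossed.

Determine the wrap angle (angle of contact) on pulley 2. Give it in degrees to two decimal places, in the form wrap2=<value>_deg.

wrap2=196.91_deg

crossed belt: β = asin((r1+r2)/C) = asin(10/68) = 8.4565°
wrap1 = wrap2 = π + 2β = 196.9130°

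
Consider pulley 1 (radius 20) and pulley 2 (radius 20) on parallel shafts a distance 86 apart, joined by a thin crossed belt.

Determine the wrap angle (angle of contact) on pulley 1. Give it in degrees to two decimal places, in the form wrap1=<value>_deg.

crossed belt: β = asin((r1+r2)/C) = asin(40/86) = 27.7177°
wrap1 = wrap2 = π + 2β = 235.4355°

wrap1=235.44_deg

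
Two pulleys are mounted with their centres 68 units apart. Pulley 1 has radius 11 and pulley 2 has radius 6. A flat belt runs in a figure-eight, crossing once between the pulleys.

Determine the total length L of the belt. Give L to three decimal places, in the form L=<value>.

crossed belt: β = asin((r1+r2)/C) = asin(17/68) = 14.4775°
wrap1 = wrap2 = π + 2β = 208.9550°
tangent length = C·cosβ = 65.8407
L = (r1+r2)·wrap + 2·C·cosβ = 17·3.6470 + 2·65.8407 = 193.6796

L=193.680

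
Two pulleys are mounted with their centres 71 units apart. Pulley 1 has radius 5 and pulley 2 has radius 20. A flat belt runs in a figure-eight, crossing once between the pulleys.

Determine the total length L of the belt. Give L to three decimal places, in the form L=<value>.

crossed belt: β = asin((r1+r2)/C) = asin(25/71) = 20.6166°
wrap1 = wrap2 = π + 2β = 221.2332°
tangent length = C·cosβ = 66.4530
L = (r1+r2)·wrap + 2·C·cosβ = 25·3.8612 + 2·66.4530 = 229.4372

L=229.437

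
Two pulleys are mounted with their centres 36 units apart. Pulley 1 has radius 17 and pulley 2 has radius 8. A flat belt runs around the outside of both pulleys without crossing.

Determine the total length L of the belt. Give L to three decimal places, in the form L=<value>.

open belt: β = asin((r2−r1)/C) = asin(-9/36) = -14.4775°
wrap1 = π − 2β = 208.9550°
wrap2 = π + 2β = 151.0450°
tangent length = C·cosβ = 34.8569
L = r1·wrap1 + r2·wrap2 + 2·C·cosβ = 17·3.6470 + 8·2.6362 + 2·34.8569 = 152.8018

L=152.802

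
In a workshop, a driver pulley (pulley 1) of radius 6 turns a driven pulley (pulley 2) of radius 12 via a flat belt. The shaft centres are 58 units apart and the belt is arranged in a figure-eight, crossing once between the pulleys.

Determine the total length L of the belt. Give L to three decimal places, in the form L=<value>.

L=178.181

crossed belt: β = asin((r1+r2)/C) = asin(18/58) = 18.0800°
wrap1 = wrap2 = π + 2β = 216.1600°
tangent length = C·cosβ = 55.1362
L = (r1+r2)·wrap + 2·C·cosβ = 18·3.7727 + 2·55.1362 = 178.1811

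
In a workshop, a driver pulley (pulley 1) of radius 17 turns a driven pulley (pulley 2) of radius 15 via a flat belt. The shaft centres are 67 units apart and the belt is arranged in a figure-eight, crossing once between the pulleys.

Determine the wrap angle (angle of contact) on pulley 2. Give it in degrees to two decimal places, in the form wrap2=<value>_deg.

wrap2=237.06_deg

crossed belt: β = asin((r1+r2)/C) = asin(32/67) = 28.5295°
wrap1 = wrap2 = π + 2β = 237.0591°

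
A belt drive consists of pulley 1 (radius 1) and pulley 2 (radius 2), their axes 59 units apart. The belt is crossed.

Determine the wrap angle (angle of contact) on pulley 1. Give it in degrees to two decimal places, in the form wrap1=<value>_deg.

wrap1=185.83_deg

crossed belt: β = asin((r1+r2)/C) = asin(3/59) = 2.9146°
wrap1 = wrap2 = π + 2β = 185.8292°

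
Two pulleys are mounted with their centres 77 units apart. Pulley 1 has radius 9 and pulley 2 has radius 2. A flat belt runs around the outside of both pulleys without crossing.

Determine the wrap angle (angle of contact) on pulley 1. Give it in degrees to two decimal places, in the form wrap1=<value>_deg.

wrap1=190.43_deg

open belt: β = asin((r2−r1)/C) = asin(-7/77) = -5.2159°
wrap1 = π − 2β = 190.4318°
wrap2 = π + 2β = 169.5682°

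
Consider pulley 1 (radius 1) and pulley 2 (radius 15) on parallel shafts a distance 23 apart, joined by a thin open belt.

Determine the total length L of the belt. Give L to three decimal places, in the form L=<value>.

L=105.086

open belt: β = asin((r2−r1)/C) = asin(14/23) = 37.4952°
wrap1 = π − 2β = 105.0095°
wrap2 = π + 2β = 254.9905°
tangent length = C·cosβ = 18.2483
L = r1·wrap1 + r2·wrap2 + 2·C·cosβ = 1·1.8328 + 15·4.4504 + 2·18.2483 = 105.0857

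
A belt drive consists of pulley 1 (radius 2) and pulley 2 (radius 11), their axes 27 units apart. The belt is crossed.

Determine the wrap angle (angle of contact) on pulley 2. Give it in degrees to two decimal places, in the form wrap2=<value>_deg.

crossed belt: β = asin((r1+r2)/C) = asin(13/27) = 28.7822°
wrap1 = wrap2 = π + 2β = 237.5644°

wrap2=237.56_deg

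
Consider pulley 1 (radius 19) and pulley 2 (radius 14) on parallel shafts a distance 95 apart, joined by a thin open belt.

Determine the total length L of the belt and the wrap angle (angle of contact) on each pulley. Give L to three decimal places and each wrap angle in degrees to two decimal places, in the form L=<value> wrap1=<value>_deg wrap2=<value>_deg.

L=293.936 wrap1=186.03_deg wrap2=173.97_deg

open belt: β = asin((r2−r1)/C) = asin(-5/95) = -3.0170°
wrap1 = π − 2β = 186.0339°
wrap2 = π + 2β = 173.9661°
tangent length = C·cosβ = 94.8683
L = r1·wrap1 + r2·wrap2 + 2·C·cosβ = 19·3.2469 + 14·3.0363 + 2·94.8683 = 293.9358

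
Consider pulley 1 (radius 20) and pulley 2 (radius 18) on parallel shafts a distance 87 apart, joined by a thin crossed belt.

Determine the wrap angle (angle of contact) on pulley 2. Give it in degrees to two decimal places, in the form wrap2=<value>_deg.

crossed belt: β = asin((r1+r2)/C) = asin(38/87) = 25.8987°
wrap1 = wrap2 = π + 2β = 231.7974°

wrap2=231.80_deg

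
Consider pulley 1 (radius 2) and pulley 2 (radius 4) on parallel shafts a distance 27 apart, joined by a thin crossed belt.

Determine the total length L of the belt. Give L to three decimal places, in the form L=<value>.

L=74.188

crossed belt: β = asin((r1+r2)/C) = asin(6/27) = 12.8396°
wrap1 = wrap2 = π + 2β = 205.6792°
tangent length = C·cosβ = 26.3249
L = (r1+r2)·wrap + 2·C·cosβ = 6·3.5898 + 2·26.3249 = 74.1885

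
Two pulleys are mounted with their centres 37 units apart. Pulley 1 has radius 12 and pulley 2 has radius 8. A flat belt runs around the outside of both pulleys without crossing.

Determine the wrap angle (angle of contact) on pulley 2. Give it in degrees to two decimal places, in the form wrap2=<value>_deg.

open belt: β = asin((r2−r1)/C) = asin(-4/37) = -6.2063°
wrap1 = π − 2β = 192.4125°
wrap2 = π + 2β = 167.5875°

wrap2=167.59_deg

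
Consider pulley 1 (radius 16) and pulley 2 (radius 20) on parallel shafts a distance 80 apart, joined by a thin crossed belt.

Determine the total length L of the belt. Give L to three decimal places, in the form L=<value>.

L=289.589

crossed belt: β = asin((r1+r2)/C) = asin(36/80) = 26.7437°
wrap1 = wrap2 = π + 2β = 233.4874°
tangent length = C·cosβ = 71.4423
L = (r1+r2)·wrap + 2·C·cosβ = 36·4.0751 + 2·71.4423 = 289.5890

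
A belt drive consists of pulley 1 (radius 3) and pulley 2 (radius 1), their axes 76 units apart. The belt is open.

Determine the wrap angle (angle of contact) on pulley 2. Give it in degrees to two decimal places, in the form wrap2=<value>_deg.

wrap2=176.98_deg

open belt: β = asin((r2−r1)/C) = asin(-2/76) = -1.5080°
wrap1 = π − 2β = 183.0159°
wrap2 = π + 2β = 176.9841°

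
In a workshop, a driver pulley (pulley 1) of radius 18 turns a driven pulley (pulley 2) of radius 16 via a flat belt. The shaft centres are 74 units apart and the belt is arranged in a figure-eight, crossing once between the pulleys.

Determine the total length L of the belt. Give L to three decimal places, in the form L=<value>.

L=270.730

crossed belt: β = asin((r1+r2)/C) = asin(34/74) = 27.3522°
wrap1 = wrap2 = π + 2β = 234.7045°
tangent length = C·cosβ = 65.7267
L = (r1+r2)·wrap + 2·C·cosβ = 34·4.0964 + 2·65.7267 = 270.7298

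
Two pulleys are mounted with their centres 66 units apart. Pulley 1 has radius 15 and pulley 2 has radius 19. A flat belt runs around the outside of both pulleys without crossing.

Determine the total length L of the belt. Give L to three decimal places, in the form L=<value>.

open belt: β = asin((r2−r1)/C) = asin(4/66) = 3.4746°
wrap1 = π − 2β = 173.0508°
wrap2 = π + 2β = 186.9492°
tangent length = C·cosβ = 65.8787
L = r1·wrap1 + r2·wrap2 + 2·C·cosβ = 15·3.0203 + 19·3.2629 + 2·65.8787 = 239.0566

L=239.057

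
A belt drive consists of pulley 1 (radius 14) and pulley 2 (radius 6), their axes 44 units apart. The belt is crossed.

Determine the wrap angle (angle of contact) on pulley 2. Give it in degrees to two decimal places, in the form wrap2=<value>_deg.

wrap2=234.07_deg

crossed belt: β = asin((r1+r2)/C) = asin(20/44) = 27.0357°
wrap1 = wrap2 = π + 2β = 234.0714°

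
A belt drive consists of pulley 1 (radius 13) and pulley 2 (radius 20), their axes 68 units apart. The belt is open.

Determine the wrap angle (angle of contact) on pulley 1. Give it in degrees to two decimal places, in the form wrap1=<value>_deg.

wrap1=168.18_deg

open belt: β = asin((r2−r1)/C) = asin(7/68) = 5.9086°
wrap1 = π − 2β = 168.1829°
wrap2 = π + 2β = 191.8171°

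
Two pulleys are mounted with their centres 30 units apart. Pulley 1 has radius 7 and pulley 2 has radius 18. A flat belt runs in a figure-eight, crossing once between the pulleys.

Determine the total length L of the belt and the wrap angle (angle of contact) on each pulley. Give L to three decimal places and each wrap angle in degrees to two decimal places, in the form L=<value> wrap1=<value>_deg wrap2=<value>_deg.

crossed belt: β = asin((r1+r2)/C) = asin(25/30) = 56.4427°
wrap1 = wrap2 = π + 2β = 292.8854°
tangent length = C·cosβ = 16.5831
L = (r1+r2)·wrap + 2·C·cosβ = 25·5.1118 + 2·16.5831 = 160.9616

L=160.962 wrap1=292.89_deg wrap2=292.89_deg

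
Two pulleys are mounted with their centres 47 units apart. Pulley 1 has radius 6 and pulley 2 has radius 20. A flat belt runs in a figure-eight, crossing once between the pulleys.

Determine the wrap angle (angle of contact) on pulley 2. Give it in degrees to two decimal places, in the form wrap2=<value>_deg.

wrap2=247.17_deg

crossed belt: β = asin((r1+r2)/C) = asin(26/47) = 33.5862°
wrap1 = wrap2 = π + 2β = 247.1725°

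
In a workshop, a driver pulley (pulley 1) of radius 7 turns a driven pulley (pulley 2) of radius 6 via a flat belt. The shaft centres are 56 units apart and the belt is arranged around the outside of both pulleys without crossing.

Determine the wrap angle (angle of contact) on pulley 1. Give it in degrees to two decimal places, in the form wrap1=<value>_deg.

wrap1=182.05_deg

open belt: β = asin((r2−r1)/C) = asin(-1/56) = -1.0232°
wrap1 = π − 2β = 182.0464°
wrap2 = π + 2β = 177.9536°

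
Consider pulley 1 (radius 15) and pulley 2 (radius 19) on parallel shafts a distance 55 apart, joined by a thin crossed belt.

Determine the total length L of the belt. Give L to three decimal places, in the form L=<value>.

L=238.595

crossed belt: β = asin((r1+r2)/C) = asin(34/55) = 38.1835°
wrap1 = wrap2 = π + 2β = 256.3670°
tangent length = C·cosβ = 43.2319
L = (r1+r2)·wrap + 2·C·cosβ = 34·4.4744 + 2·43.2319 = 238.5951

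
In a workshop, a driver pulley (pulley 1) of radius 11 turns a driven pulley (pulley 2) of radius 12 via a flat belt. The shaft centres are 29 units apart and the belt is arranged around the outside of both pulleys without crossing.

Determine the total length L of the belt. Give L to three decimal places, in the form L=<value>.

L=130.291

open belt: β = asin((r2−r1)/C) = asin(1/29) = 1.9761°
wrap1 = π − 2β = 176.0478°
wrap2 = π + 2β = 183.9522°
tangent length = C·cosβ = 28.9828
L = r1·wrap1 + r2·wrap2 + 2·C·cosβ = 11·3.0726 + 12·3.2106 + 2·28.9828 = 130.2911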